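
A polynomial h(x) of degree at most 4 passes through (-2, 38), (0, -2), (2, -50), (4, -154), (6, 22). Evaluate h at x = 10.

Write h(x) = ax^4 + bx^3 + cx^2 + dx + e. Substituting each data point gives a linear system:
  16a - 8b + 4c - 2d + e = 38
  e = -2
  16a + 8b + 4c + 2d + e = -50
  256a + 64b + 16c + 4d + e = -154
  1296a + 216b + 36c + 6d + e = 22
Solving the system yields a = 1, b = -5, c = -5, d = -2, e = -2.
So h(x) = x^4 - 5x^3 - 5x^2 - 2x - 2.
Then h(10) = 4478.

4478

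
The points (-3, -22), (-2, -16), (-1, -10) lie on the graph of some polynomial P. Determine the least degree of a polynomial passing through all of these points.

Forward differences of the values at n = -3, -2, -1:
  P  : -22  -16  -10
  Δ  : 6  6
  Δ^2: 0
The first differences are constant (6) and nonzero, while all higher differences vanish, so the minimal degree is 1.

1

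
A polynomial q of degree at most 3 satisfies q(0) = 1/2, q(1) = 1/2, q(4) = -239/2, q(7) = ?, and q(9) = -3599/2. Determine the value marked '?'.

-1595/2

The 4 known points determine the degree-3 polynomial uniquely.
Write q(n) = an^3 + bn^2 + cn + d. Substituting each data point gives a linear system:
  d = 1/2
  a + b + c + d = 1/2
  64a + 16b + 4c + d = -239/2
  729a + 81b + 9c + d = -3599/2
Solving the system yields a = -3, b = 5, c = -2, d = 1/2.
So q(n) = -3n^3 + 5n^2 - 2n + 1/2.
Then q(7) = -1595/2.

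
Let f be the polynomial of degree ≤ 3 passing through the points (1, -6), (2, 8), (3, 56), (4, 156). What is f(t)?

f(t) = 3t^3 - t^2 - 4t - 4

Using the Lagrange interpolation formula with nodes 1, 2, 3, 4:
  L_0(t) = (t - 2)(t - 3)(t - 4) / -6
  L_1(t) = (t - 1)(t - 3)(t - 4) / 2
  L_2(t) = (t - 1)(t - 2)(t - 4) / -2
  L_3(t) = (t - 1)(t - 2)(t - 3) / 6
Then f(t) = -6·L_0(t) + 8·L_1(t) + 56·L_2(t) + 156·L_3(t).
Expanding and collecting terms gives f(t) = 3t³ - t² - 4t - 4.
Check: f(1) = -6. ✓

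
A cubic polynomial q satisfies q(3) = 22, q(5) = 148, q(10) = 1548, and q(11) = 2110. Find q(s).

q(s) = 2s^3 - 5s^2 + 5s - 2

Write q(s) = as^3 + bs^2 + cs + d. Substituting each data point gives a linear system:
  27a + 9b + 3c + d = 22
  125a + 25b + 5c + d = 148
  1000a + 100b + 10c + d = 1548
  1331a + 121b + 11c + d = 2110
Solving the system yields a = 2, b = -5, c = 5, d = -2.
So q(s) = 2s^3 - 5s^2 + 5s - 2.
Check: q(5) = 148. ✓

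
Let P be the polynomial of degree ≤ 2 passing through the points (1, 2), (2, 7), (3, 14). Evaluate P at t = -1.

-2

Forward differences of the values at t = 1, 2, 3:
  P  : 2  7  14
  Δ  : 5  7
  Δ^2: 2
The second differences are constant, confirming degree 2.
Interpolating (Newton forward form) and evaluating at t = -1 gives P(-1) = -2.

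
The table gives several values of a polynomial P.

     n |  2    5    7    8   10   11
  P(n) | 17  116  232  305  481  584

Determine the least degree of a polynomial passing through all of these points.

Divided differences on the nodes 2, 5, 7, 8, 10, 11:
  order 0: 17  116  232  305  481  584
  order 1: 33  58  73  88  103
  order 2: 5  5  5  5
  order 3: 0  0  0
  order 4: 0  0
  order 5: 0
The order-2 divided differences are all 5 (nonzero) and every higher order vanishes, so the data lies on a polynomial of degree exactly 2.

2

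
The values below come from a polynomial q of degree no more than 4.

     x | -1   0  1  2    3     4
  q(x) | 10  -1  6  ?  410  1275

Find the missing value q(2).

On equispaced nodes a degree-4 polynomial has vanishing fifth forward difference, so
  - q(-1) + 5·q(0) - 10·q(1) + 10·q(2) - 5·q(3) + q(4) = 0.
Substituting the known values and solving for q(2):
  10·q(2) = 850
  q(2) = 85.

85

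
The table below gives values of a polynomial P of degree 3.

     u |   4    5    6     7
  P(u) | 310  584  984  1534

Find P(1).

4

Using the Lagrange interpolation formula with nodes 4, 5, 6, 7:
  L_0(u) = (u - 5)(u - 6)(u - 7) / -6
  L_1(u) = (u - 4)(u - 6)(u - 7) / 2
  L_2(u) = (u - 4)(u - 5)(u - 7) / -2
  L_3(u) = (u - 4)(u - 5)(u - 6) / 6
Then P(u) = 310·L_0(u) + 584·L_1(u) + 984·L_2(u) + 1534·L_3(u).
Expanding and collecting terms gives P(u) = 4u^3 + 3u^2 + 3u - 6.
Evaluating at u = 1: P(1) = 4.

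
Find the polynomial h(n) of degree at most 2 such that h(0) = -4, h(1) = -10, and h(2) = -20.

Using the Lagrange interpolation formula with nodes 0, 1, 2:
  L_0(n) = (n - 1)(n - 2) / 2
  L_1(n) = n(n - 2) / -1
  L_2(n) = n(n - 1) / 2
Then h(n) = -4·L_0(n) - 10·L_1(n) - 20·L_2(n).
Expanding and collecting terms gives h(n) = -2n^2 - 4n - 4.
Check: h(1) = -10. ✓

h(n) = -2n^2 - 4n - 4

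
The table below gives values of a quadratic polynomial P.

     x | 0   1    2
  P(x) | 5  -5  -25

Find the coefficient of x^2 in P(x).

Write P(x) = ax^2 + bx + c. Substituting each data point gives a linear system:
  c = 5
  a + b + c = -5
  4a + 2b + c = -25
Solving the system yields a = -5, b = -5, c = 5.
So P(x) = -5x² - 5x + 5.
The leading coefficient is -5.

-5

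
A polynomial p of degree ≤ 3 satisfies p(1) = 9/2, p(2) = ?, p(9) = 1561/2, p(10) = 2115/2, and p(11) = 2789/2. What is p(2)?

35/2

The 4 known points determine the degree-3 polynomial uniquely.
Write p(x) = ax^3 + bx^2 + cx + d. Substituting each data point gives a linear system:
  a + b + c + d = 9/2
  729a + 81b + 9c + d = 1561/2
  1000a + 100b + 10c + d = 2115/2
  1331a + 121b + 11c + d = 2789/2
Solving the system yields a = 1, b = 0, c = 6, d = -5/2.
So p(x) = x³ + 6x - 5/2.
Then p(2) = 35/2.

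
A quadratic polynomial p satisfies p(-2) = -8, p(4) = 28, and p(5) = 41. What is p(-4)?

Write p(t) = at^2 + bt + c. Substituting each data point gives a linear system:
  4a - 2b + c = -8
  16a + 4b + c = 28
  25a + 5b + c = 41
Solving the system yields a = 1, b = 4, c = -4.
So p(t) = t^2 + 4t - 4.
Then p(-4) = -4.

-4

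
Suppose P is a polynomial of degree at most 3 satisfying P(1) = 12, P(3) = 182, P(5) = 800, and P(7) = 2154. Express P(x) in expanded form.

P(x) = 6x^3 + 2x^2 - x + 5

Using the Lagrange interpolation formula with nodes 1, 3, 5, 7:
  L_0(x) = (x - 3)(x - 5)(x - 7) / -48
  L_1(x) = (x - 1)(x - 5)(x - 7) / 16
  L_2(x) = (x - 1)(x - 3)(x - 7) / -16
  L_3(x) = (x - 1)(x - 3)(x - 5) / 48
Then P(x) = 12·L_0(x) + 182·L_1(x) + 800·L_2(x) + 2154·L_3(x).
Expanding and collecting terms gives P(x) = 6x^3 + 2x^2 - x + 5.
Check: P(1) = 12. ✓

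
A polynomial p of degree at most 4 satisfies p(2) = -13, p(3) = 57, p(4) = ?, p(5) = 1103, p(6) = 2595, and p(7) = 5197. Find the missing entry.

355

The 5 known points determine the degree-4 polynomial uniquely.
Write p(x) = ax^4 + bx^3 + cx^2 + dx + e. Substituting each data point gives a linear system:
  16a + 8b + 4c + 2d + e = -13
  81a + 27b + 9c + 3d + e = 57
  625a + 125b + 25c + 5d + e = 1103
  1296a + 216b + 36c + 6d + e = 2595
  2401a + 343b + 49c + 7d + e = 5197
Solving the system yields a = 3, b = -5, c = -6, d = 0, e = 3.
So p(x) = 3x^4 - 5x^3 - 6x^2 + 3.
Then p(4) = 355.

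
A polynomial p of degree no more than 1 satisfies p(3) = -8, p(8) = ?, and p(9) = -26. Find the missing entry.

The 2 known points determine the degree-1 polynomial uniquely.
Write p(s) = as + b. Substituting each data point gives a linear system:
  3a + b = -8
  9a + b = -26
Solving the system yields a = -3, b = 1.
So p(s) = -3s + 1.
Then p(8) = -23.

-23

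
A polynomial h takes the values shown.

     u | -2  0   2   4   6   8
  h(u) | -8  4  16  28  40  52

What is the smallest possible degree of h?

1

Forward differences of the values at u = -2, 0, 2, 4, 6, 8:
  h  : -8  4  16  28  40  52
  Δ  : 12  12  12  12  12
  Δ^2: 0  0  0  0
  Δ^3: 0  0  0
  Δ^4: 0  0
  Δ^5: 0
The first differences are constant (12) and nonzero, while all higher differences vanish, so the minimal degree is 1.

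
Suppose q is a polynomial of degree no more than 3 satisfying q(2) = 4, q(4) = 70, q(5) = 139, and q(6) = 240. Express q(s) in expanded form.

Write q(s) = as^3 + bs^2 + cs + d. Substituting each data point gives a linear system:
  8a + 4b + 2c + d = 4
  64a + 16b + 4c + d = 70
  125a + 25b + 5c + d = 139
  216a + 36b + 6c + d = 240
Solving the system yields a = 1, b = 1, c = -1, d = -6.
So q(s) = s^3 + s^2 - s - 6.
Check: q(6) = 240. ✓

q(s) = s^3 + s^2 - s - 6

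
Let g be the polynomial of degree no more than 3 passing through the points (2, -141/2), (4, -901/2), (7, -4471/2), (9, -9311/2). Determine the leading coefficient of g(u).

-6

Write g(u) = au^3 + bu^2 + cu + d. Substituting each data point gives a linear system:
  8a + 4b + 2c + d = -141/2
  64a + 16b + 4c + d = -901/2
  343a + 49b + 7c + d = -4471/2
  729a + 81b + 9c + d = -9311/2
Solving the system yields a = -6, b = -3, c = -4, d = -5/2.
So g(u) = -6u³ - 3u² - 4u - 5/2.
The leading coefficient is -6.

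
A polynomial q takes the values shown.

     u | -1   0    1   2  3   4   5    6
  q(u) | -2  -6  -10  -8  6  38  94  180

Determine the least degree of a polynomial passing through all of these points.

Forward differences of the values at u = -1, 0, 1, 2, 3, 4, 5, 6:
  q  : -2  -6  -10  -8  6  38  94  180
  Δ  : -4  -4  2  14  32  56  86
  Δ^2: 0  6  12  18  24  30
  Δ^3: 6  6  6  6  6
  Δ^4: 0  0  0  0
  Δ^5: 0  0  0
  Δ^6: 0  0
  Δ^7: 0
The third differences are constant (6) and nonzero, while all higher differences vanish, so the minimal degree is 3.

3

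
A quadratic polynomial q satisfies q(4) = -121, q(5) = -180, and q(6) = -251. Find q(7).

Write q(u) = au^2 + bu + c. Substituting each data point gives a linear system:
  16a + 4b + c = -121
  25a + 5b + c = -180
  36a + 6b + c = -251
Solving the system yields a = -6, b = -5, c = -5.
So q(u) = -6u² - 5u - 5.
Then q(7) = -334.

-334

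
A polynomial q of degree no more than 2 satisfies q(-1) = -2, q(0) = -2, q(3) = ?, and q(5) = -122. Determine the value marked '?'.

The 3 known points determine the degree-2 polynomial uniquely.
Write q(s) = as^2 + bs + c. Substituting each data point gives a linear system:
  a - b + c = -2
  c = -2
  25a + 5b + c = -122
Solving the system yields a = -4, b = -4, c = -2.
So q(s) = -4s² - 4s - 2.
Then q(3) = -50.

-50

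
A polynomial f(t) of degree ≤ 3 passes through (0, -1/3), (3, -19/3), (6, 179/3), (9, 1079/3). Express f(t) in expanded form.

f(t) = t^3 - 5t^2 + 4t - 1/3

Write f(t) = at^3 + bt^2 + ct + d. Substituting each data point gives a linear system:
  d = -1/3
  27a + 9b + 3c + d = -19/3
  216a + 36b + 6c + d = 179/3
  729a + 81b + 9c + d = 1079/3
Solving the system yields a = 1, b = -5, c = 4, d = -1/3.
So f(t) = t^3 - 5t^2 + 4t - 1/3.
Check: f(3) = -19/3. ✓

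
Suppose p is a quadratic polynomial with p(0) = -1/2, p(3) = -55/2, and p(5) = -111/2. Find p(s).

Write p(s) = as^2 + bs + c. Substituting each data point gives a linear system:
  c = -1/2
  9a + 3b + c = -55/2
  25a + 5b + c = -111/2
Solving the system yields a = -1, b = -6, c = -1/2.
So p(s) = -s^2 - 6s - 1/2.
Check: p(0) = -1/2. ✓

p(s) = -s^2 - 6s - 1/2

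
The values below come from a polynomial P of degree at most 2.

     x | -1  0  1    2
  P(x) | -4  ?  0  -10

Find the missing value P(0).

On equispaced nodes a degree-2 polynomial has vanishing third forward difference, so
  - P(-1) + 3·P(0) - 3·P(1) + P(2) = 0.
Substituting the known values and solving for P(0):
  3·P(0) = 6
  P(0) = 2.

2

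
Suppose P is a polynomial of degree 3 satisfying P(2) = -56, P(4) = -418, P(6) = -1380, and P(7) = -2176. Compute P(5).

Using the Lagrange interpolation formula with nodes 2, 4, 6, 7:
  L_0(n) = (n - 4)(n - 6)(n - 7) / -40
  L_1(n) = (n - 2)(n - 6)(n - 7) / 12
  L_2(n) = (n - 2)(n - 4)(n - 7) / -8
  L_3(n) = (n - 2)(n - 4)(n - 6) / 15
Then P(n) = -56·L_0(n) - 418·L_1(n) - 1380·L_2(n) - 2176·L_3(n).
Expanding and collecting terms gives P(n) = -6n^3 - 3n^2 + 5n - 6.
Evaluating at n = 5: P(5) = -806.

-806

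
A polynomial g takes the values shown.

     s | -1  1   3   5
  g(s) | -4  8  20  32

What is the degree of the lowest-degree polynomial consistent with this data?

1

Forward differences of the values at s = -1, 1, 3, 5:
  g  : -4  8  20  32
  Δ  : 12  12  12
  Δ^2: 0  0
  Δ^3: 0
The first differences are constant (12) and nonzero, while all higher differences vanish, so the minimal degree is 1.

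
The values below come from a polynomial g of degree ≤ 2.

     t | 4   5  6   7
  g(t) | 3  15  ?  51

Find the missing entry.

On equispaced nodes a degree-2 polynomial has vanishing third forward difference, so
  - g(4) + 3·g(5) - 3·g(6) + g(7) = 0.
Substituting the known values and solving for g(6):
  -3·g(6) = -93
  g(6) = 31.

31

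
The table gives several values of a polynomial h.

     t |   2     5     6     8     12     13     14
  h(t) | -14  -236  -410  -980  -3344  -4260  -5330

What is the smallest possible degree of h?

Divided differences on the nodes 2, 5, 6, 8, 12, 13, 14:
  order 0: -14  -236  -410  -980  -3344  -4260  -5330
  order 1: -74  -174  -285  -591  -916  -1070
  order 2: -25  -37  -51  -65  -77
  order 3: -2  -2  -2  -2
  order 4: 0  0  0
  order 5: 0  0
  order 6: 0
The order-3 divided differences are all -2 (nonzero) and every higher order vanishes, so the data lies on a polynomial of degree exactly 3.

3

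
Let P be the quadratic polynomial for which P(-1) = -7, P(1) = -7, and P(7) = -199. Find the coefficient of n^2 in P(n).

Write P(n) = an^2 + bn + c. Substituting each data point gives a linear system:
  a - b + c = -7
  a + b + c = -7
  49a + 7b + c = -199
Solving the system yields a = -4, b = 0, c = -3.
So P(n) = -4n^2 - 3.
The leading coefficient is -4.

-4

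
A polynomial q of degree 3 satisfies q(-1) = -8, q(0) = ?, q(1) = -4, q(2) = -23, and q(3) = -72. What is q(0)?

-3

On equispaced nodes a degree-3 polynomial has vanishing fourth forward difference, so
  q(-1) - 4·q(0) + 6·q(1) - 4·q(2) + q(3) = 0.
Substituting the known values and solving for q(0):
  -4·q(0) = 12
  q(0) = -3.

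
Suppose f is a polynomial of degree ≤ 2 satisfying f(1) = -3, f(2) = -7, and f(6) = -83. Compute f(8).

Using the Lagrange interpolation formula with nodes 1, 2, 6:
  L_0(x) = (x - 2)(x - 6) / 5
  L_1(x) = (x - 1)(x - 6) / -4
  L_2(x) = (x - 1)(x - 2) / 20
Then f(x) = -3·L_0(x) - 7·L_1(x) - 83·L_2(x).
Expanding and collecting terms gives f(x) = -3x² + 5x - 5.
Evaluating at x = 8: f(8) = -157.

-157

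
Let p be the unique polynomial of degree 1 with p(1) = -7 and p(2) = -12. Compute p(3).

Using the Lagrange interpolation formula with nodes 1, 2:
  L_0(t) = (t - 2) / -1
  L_1(t) = (t - 1) / 1
Then p(t) = -7·L_0(t) - 12·L_1(t).
Expanding and collecting terms gives p(t) = -5t - 2.
Evaluating at t = 3: p(3) = -17.

-17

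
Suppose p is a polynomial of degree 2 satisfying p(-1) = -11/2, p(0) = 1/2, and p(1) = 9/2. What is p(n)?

p(n) = -n^2 + 5n + 1/2

Using the Lagrange interpolation formula with nodes -1, 0, 1:
  L_0(n) = n(n - 1) / 2
  L_1(n) = (n + 1)(n - 1) / -1
  L_2(n) = (n + 1)n / 2
Then p(n) = -11/2·L_0(n) + 1/2·L_1(n) + 9/2·L_2(n).
Expanding and collecting terms gives p(n) = -n^2 + 5n + 1/2.
Check: p(-1) = -11/2. ✓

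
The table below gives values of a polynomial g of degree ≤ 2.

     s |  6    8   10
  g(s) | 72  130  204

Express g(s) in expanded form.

g(s) = 2s^2 + s - 6

Using the Lagrange interpolation formula with nodes 6, 8, 10:
  L_0(s) = (s - 8)(s - 10) / 8
  L_1(s) = (s - 6)(s - 10) / -4
  L_2(s) = (s - 6)(s - 8) / 8
Then g(s) = 72·L_0(s) + 130·L_1(s) + 204·L_2(s).
Expanding and collecting terms gives g(s) = 2s^2 + s - 6.
Check: g(6) = 72. ✓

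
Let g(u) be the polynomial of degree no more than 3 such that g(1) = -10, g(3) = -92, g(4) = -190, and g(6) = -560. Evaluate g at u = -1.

0

Write g(u) = au^3 + bu^2 + cu + d. Substituting each data point gives a linear system:
  a + b + c + d = -10
  27a + 9b + 3c + d = -92
  64a + 16b + 4c + d = -190
  216a + 36b + 6c + d = -560
Solving the system yields a = -2, b = -3, c = -3, d = -2.
So g(u) = -2u³ - 3u² - 3u - 2.
Then g(-1) = 0.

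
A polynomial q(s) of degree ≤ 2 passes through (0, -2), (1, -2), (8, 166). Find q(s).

q(s) = 3s^2 - 3s - 2

Using the Lagrange interpolation formula with nodes 0, 1, 8:
  L_0(s) = (s - 1)(s - 8) / 8
  L_1(s) = s(s - 8) / -7
  L_2(s) = s(s - 1) / 56
Then q(s) = -2·L_0(s) - 2·L_1(s) + 166·L_2(s).
Expanding and collecting terms gives q(s) = 3s^2 - 3s - 2.
Check: q(1) = -2. ✓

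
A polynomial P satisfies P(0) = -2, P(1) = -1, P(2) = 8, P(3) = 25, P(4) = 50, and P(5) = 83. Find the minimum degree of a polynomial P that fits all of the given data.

2

Forward differences of the values at x = 0, 1, 2, 3, 4, 5:
  P  : -2  -1  8  25  50  83
  Δ  : 1  9  17  25  33
  Δ^2: 8  8  8  8
  Δ^3: 0  0  0
  Δ^4: 0  0
  Δ^5: 0
The second differences are constant (8) and nonzero, while all higher differences vanish, so the minimal degree is 2.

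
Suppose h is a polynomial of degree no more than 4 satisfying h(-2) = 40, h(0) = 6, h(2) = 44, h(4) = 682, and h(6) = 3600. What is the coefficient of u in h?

Write h(u) = au^4 + bu^3 + cu^2 + du + e. Substituting each data point gives a linear system:
  16a - 8b + 4c - 2d + e = 40
  e = 6
  16a + 8b + 4c + 2d + e = 44
  256a + 64b + 16c + 4d + e = 682
  1296a + 216b + 36c + 6d + e = 3600
Solving the system yields a = 3, b = -1, c = -3, d = 5, e = 6.
So h(u) = 3u^4 - u^3 - 3u^2 + 5u + 6.
The coefficient of u is 5.

5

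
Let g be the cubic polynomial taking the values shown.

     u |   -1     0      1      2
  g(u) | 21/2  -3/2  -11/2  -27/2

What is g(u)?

g(u) = -2u^3 + 4u^2 - 6u - 3/2

Write g(u) = au^3 + bu^2 + cu + d. Substituting each data point gives a linear system:
  -a + b - c + d = 21/2
  d = -3/2
  a + b + c + d = -11/2
  8a + 4b + 2c + d = -27/2
Solving the system yields a = -2, b = 4, c = -6, d = -3/2.
So g(u) = -2u^3 + 4u^2 - 6u - 3/2.
Check: g(-1) = 21/2. ✓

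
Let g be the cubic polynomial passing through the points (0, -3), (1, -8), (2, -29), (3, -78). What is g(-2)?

7

Forward differences of the values at u = 0, 1, 2, 3:
  g  : -3  -8  -29  -78
  Δ  : -5  -21  -49
  Δ^2: -16  -28
  Δ^3: -12
The third differences are constant, confirming degree 3.
Interpolating (Newton forward form) and evaluating at u = -2 gives g(-2) = 7.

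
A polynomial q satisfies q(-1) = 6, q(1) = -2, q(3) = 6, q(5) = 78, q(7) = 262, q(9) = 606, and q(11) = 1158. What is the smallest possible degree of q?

3

Forward differences of the values at n = -1, 1, 3, 5, 7, 9, 11:
  q  : 6  -2  6  78  262  606  1158
  Δ  : -8  8  72  184  344  552
  Δ^2: 16  64  112  160  208
  Δ^3: 48  48  48  48
  Δ^4: 0  0  0
  Δ^5: 0  0
  Δ^6: 0
The third differences are constant (48) and nonzero, while all higher differences vanish, so the minimal degree is 3.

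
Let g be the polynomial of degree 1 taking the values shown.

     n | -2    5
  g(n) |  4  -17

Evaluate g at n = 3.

Write g(n) = an + b. Substituting each data point gives a linear system:
  -2a + b = 4
  5a + b = -17
Solving the system yields a = -3, b = -2.
So g(n) = -3n - 2.
Then g(3) = -11.

-11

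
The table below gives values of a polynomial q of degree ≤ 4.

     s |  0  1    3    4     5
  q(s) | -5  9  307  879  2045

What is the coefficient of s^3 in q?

0

Write q(s) = as^4 + bs^3 + cs^2 + ds + e. Substituting each data point gives a linear system:
  e = -5
  a + b + c + d + e = 9
  81a + 27b + 9c + 3d + e = 307
  256a + 64b + 16c + 4d + e = 879
  625a + 125b + 25c + 5d + e = 2045
Solving the system yields a = 3, b = 0, c = 6, d = 5, e = -5.
So q(s) = 3s^4 + 6s^2 + 5s - 5.
The coefficient of s^3 is 0.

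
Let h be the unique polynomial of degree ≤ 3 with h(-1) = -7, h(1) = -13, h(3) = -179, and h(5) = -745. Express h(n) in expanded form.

h(n) = -5n^3 - 5n^2 + 2n - 5

Write h(n) = an^3 + bn^2 + cn + d. Substituting each data point gives a linear system:
  -a + b - c + d = -7
  a + b + c + d = -13
  27a + 9b + 3c + d = -179
  125a + 25b + 5c + d = -745
Solving the system yields a = -5, b = -5, c = 2, d = -5.
So h(n) = -5n³ - 5n² + 2n - 5.
Check: h(-1) = -7. ✓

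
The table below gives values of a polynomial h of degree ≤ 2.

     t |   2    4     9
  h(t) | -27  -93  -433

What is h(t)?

Using the Lagrange interpolation formula with nodes 2, 4, 9:
  L_0(t) = (t - 4)(t - 9) / 14
  L_1(t) = (t - 2)(t - 9) / -10
  L_2(t) = (t - 2)(t - 4) / 35
Then h(t) = -27·L_0(t) - 93·L_1(t) - 433·L_2(t).
Expanding and collecting terms gives h(t) = -5t² - 3t - 1.
Check: h(9) = -433. ✓

h(t) = -5t^2 - 3t - 1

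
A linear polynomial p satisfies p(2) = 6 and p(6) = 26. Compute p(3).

Using the Lagrange interpolation formula with nodes 2, 6:
  L_0(n) = (n - 6) / -4
  L_1(n) = (n - 2) / 4
Then p(n) = 6·L_0(n) + 26·L_1(n).
Expanding and collecting terms gives p(n) = 5n - 4.
Evaluating at n = 3: p(3) = 11.

11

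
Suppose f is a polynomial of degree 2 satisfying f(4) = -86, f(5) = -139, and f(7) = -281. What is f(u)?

f(u) = -6u^2 + u + 6

Write f(u) = au^2 + bu + c. Substituting each data point gives a linear system:
  16a + 4b + c = -86
  25a + 5b + c = -139
  49a + 7b + c = -281
Solving the system yields a = -6, b = 1, c = 6.
So f(u) = -6u^2 + u + 6.
Check: f(5) = -139. ✓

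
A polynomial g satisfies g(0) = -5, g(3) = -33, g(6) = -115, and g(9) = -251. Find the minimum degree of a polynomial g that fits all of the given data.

2

Forward differences of the values at n = 0, 3, 6, 9:
  g  : -5  -33  -115  -251
  Δ  : -28  -82  -136
  Δ^2: -54  -54
  Δ^3: 0
The second differences are constant (-54) and nonzero, while all higher differences vanish, so the minimal degree is 2.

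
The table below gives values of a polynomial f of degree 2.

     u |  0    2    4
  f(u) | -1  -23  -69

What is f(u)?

f(u) = -3u^2 - 5u - 1

Write f(u) = au^2 + bu + c. Substituting each data point gives a linear system:
  c = -1
  4a + 2b + c = -23
  16a + 4b + c = -69
Solving the system yields a = -3, b = -5, c = -1.
So f(u) = -3u² - 5u - 1.
Check: f(2) = -23. ✓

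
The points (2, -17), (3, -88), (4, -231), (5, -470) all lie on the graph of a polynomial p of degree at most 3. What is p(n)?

p(n) = -4n^3 + 5n + 5

Write p(n) = an^3 + bn^2 + cn + d. Substituting each data point gives a linear system:
  8a + 4b + 2c + d = -17
  27a + 9b + 3c + d = -88
  64a + 16b + 4c + d = -231
  125a + 25b + 5c + d = -470
Solving the system yields a = -4, b = 0, c = 5, d = 5.
So p(n) = -4n^3 + 5n + 5.
Check: p(2) = -17. ✓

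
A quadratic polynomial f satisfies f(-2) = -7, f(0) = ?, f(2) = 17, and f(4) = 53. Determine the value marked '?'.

-3

On equispaced nodes a degree-2 polynomial has vanishing third forward difference, so
  - f(-2) + 3·f(0) - 3·f(2) + f(4) = 0.
Substituting the known values and solving for f(0):
  3·f(0) = -9
  f(0) = -3.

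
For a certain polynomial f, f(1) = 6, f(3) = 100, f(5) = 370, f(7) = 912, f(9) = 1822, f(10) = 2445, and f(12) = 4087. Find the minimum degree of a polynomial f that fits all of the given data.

3

Divided differences on the nodes 1, 3, 5, 7, 9, 10, 12:
  order 0: 6  100  370  912  1822  2445  4087
  order 1: 47  135  271  455  623  821
  order 2: 22  34  46  56  66
  order 3: 2  2  2  2
  order 4: 0  0  0
  order 5: 0  0
  order 6: 0
The order-3 divided differences are all 2 (nonzero) and every higher order vanishes, so the data lies on a polynomial of degree exactly 3.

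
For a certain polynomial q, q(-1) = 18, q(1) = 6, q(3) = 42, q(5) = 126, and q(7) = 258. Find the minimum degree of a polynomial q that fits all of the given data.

2

Forward differences of the values at n = -1, 1, 3, 5, 7:
  q  : 18  6  42  126  258
  Δ  : -12  36  84  132
  Δ^2: 48  48  48
  Δ^3: 0  0
  Δ^4: 0
The second differences are constant (48) and nonzero, while all higher differences vanish, so the minimal degree is 2.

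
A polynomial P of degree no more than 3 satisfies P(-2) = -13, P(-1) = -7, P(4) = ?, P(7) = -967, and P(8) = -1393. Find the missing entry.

-217

The 4 known points determine the degree-3 polynomial uniquely.
Write P(u) = au^3 + bu^2 + cu + d. Substituting each data point gives a linear system:
  -8a + 4b - 2c + d = -13
  -a + b - c + d = -7
  343a + 49b + 7c + d = -967
  512a + 64b + 8c + d = -1393
Solving the system yields a = -2, b = -6, c = 2, d = -1.
So P(u) = -2u^3 - 6u^2 + 2u - 1.
Then P(4) = -217.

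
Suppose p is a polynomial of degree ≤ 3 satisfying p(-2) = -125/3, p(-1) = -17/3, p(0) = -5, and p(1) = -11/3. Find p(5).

2185/3

Using the Lagrange interpolation formula with nodes -2, -1, 0, 1:
  L_0(x) = (x + 1)x(x - 1) / -6
  L_1(x) = (x + 2)x(x - 1) / 2
  L_2(x) = (x + 2)(x + 1)(x - 1) / -2
  L_3(x) = (x + 2)(x + 1)x / 6
Then p(x) = -125/3·L_0(x) - 17/3·L_1(x) - 5·L_2(x) - 11/3·L_3(x).
Expanding and collecting terms gives p(x) = 6x^3 + (1/3)x^2 - 5x - 5.
Evaluating at x = 5: p(5) = 2185/3.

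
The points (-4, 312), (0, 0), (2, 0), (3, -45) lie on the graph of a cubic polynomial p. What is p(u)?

Write p(u) = au^3 + bu^2 + cu + d. Substituting each data point gives a linear system:
  -64a + 16b - 4c + d = 312
  d = 0
  8a + 4b + 2c + d = 0
  27a + 9b + 3c + d = -45
Solving the system yields a = -4, b = 5, c = 6, d = 0.
So p(u) = -4u^3 + 5u^2 + 6u.
Check: p(-4) = 312. ✓

p(u) = -4u^3 + 5u^2 + 6u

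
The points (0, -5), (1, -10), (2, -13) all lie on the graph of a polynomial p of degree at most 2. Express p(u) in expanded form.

p(u) = u^2 - 6u - 5

Write p(u) = au^2 + bu + c. Substituting each data point gives a linear system:
  c = -5
  a + b + c = -10
  4a + 2b + c = -13
Solving the system yields a = 1, b = -6, c = -5.
So p(u) = u^2 - 6u - 5.
Check: p(0) = -5. ✓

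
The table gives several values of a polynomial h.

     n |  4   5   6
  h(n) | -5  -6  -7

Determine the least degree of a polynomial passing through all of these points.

Forward differences of the values at n = 4, 5, 6:
  h  : -5  -6  -7
  Δ  : -1  -1
  Δ^2: 0
The first differences are constant (-1) and nonzero, while all higher differences vanish, so the minimal degree is 1.

1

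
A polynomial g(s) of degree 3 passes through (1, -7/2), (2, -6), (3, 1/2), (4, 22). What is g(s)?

Write g(s) = as^3 + bs^2 + cs + d. Substituting each data point gives a linear system:
  a + b + c + d = -7/2
  8a + 4b + 2c + d = -6
  27a + 9b + 3c + d = 1/2
  64a + 16b + 4c + d = 22
Solving the system yields a = 1, b = -3/2, c = -5, d = 2.
So g(s) = s^3 - (3/2)s^2 - 5s + 2.
Check: g(1) = -7/2. ✓

g(s) = s^3 - (3/2)s^2 - 5s + 2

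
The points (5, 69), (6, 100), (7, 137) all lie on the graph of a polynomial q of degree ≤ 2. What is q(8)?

Using the Lagrange interpolation formula with nodes 5, 6, 7:
  L_0(x) = (x - 6)(x - 7) / 2
  L_1(x) = (x - 5)(x - 7) / -1
  L_2(x) = (x - 5)(x - 6) / 2
Then q(x) = 69·L_0(x) + 100·L_1(x) + 137·L_2(x).
Expanding and collecting terms gives q(x) = 3x^2 - 2x + 4.
Evaluating at x = 8: q(8) = 180.

180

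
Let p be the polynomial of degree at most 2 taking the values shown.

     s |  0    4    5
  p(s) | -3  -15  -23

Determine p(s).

p(s) = -s^2 + s - 3

Write p(s) = as^2 + bs + c. Substituting each data point gives a linear system:
  c = -3
  16a + 4b + c = -15
  25a + 5b + c = -23
Solving the system yields a = -1, b = 1, c = -3.
So p(s) = -s² + s - 3.
Check: p(5) = -23. ✓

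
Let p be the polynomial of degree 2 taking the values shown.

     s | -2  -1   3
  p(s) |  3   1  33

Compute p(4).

51

Using the Lagrange interpolation formula with nodes -2, -1, 3:
  L_0(s) = (s + 1)(s - 3) / 5
  L_1(s) = (s + 2)(s - 3) / -4
  L_2(s) = (s + 2)(s + 1) / 20
Then p(s) = 3·L_0(s) + 1·L_1(s) + 33·L_2(s).
Expanding and collecting terms gives p(s) = 2s^2 + 4s + 3.
Evaluating at s = 4: p(4) = 51.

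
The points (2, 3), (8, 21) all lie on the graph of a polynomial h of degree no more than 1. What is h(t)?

Write h(t) = at + b. Substituting each data point gives a linear system:
  2a + b = 3
  8a + b = 21
Solving the system yields a = 3, b = -3.
So h(t) = 3t - 3.
Check: h(2) = 3. ✓

h(t) = 3t - 3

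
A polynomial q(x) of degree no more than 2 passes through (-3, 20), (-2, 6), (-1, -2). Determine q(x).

q(x) = 3x^2 + x - 4

Write q(x) = ax^2 + bx + c. Substituting each data point gives a linear system:
  9a - 3b + c = 20
  4a - 2b + c = 6
  a - b + c = -2
Solving the system yields a = 3, b = 1, c = -4.
So q(x) = 3x^2 + x - 4.
Check: q(-2) = 6. ✓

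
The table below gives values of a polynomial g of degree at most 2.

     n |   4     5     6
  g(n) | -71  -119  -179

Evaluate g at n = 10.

Forward differences of the values at n = 4, 5, 6:
  g  : -71  -119  -179
  Δ  : -48  -60
  Δ^2: -12
The second differences are constant, confirming degree 2.
Interpolating (Newton forward form) and evaluating at n = 10 gives g(10) = -539.

-539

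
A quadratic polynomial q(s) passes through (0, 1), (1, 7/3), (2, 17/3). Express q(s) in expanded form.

q(s) = s^2 + (1/3)s + 1

Write q(s) = as^2 + bs + c. Substituting each data point gives a linear system:
  c = 1
  a + b + c = 7/3
  4a + 2b + c = 17/3
Solving the system yields a = 1, b = 1/3, c = 1.
So q(s) = s² + (1/3)s + 1.
Check: q(2) = 17/3. ✓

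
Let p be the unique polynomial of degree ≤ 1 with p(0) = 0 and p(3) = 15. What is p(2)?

Write p(t) = at + b. Substituting each data point gives a linear system:
  b = 0
  3a + b = 15
Solving the system yields a = 5, b = 0.
So p(t) = 5t.
Then p(2) = 10.

10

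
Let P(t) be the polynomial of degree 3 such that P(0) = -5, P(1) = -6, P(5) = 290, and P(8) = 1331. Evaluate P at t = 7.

870

Using the Lagrange interpolation formula with nodes 0, 1, 5, 8:
  L_0(t) = (t - 1)(t - 5)(t - 8) / -40
  L_1(t) = t(t - 5)(t - 8) / 28
  L_2(t) = t(t - 1)(t - 8) / -60
  L_3(t) = t(t - 1)(t - 5) / 168
Then P(t) = -5·L_0(t) - 6·L_1(t) + 290·L_2(t) + 1331·L_3(t).
Expanding and collecting terms gives P(t) = 3t^3 - 3t^2 - t - 5.
Evaluating at t = 7: P(7) = 870.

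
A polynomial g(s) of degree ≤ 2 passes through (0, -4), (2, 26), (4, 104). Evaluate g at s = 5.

Write g(s) = as^2 + bs + c. Substituting each data point gives a linear system:
  c = -4
  4a + 2b + c = 26
  16a + 4b + c = 104
Solving the system yields a = 6, b = 3, c = -4.
So g(s) = 6s^2 + 3s - 4.
Then g(5) = 161.

161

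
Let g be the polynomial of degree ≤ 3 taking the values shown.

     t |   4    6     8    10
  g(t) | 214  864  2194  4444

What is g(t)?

Write g(t) = at^3 + bt^2 + ct + d. Substituting each data point gives a linear system:
  64a + 16b + 4c + d = 214
  216a + 36b + 6c + d = 864
  512a + 64b + 8c + d = 2194
  1000a + 100b + 10c + d = 4444
Solving the system yields a = 5, b = -5, c = -5, d = -6.
So g(t) = 5t^3 - 5t^2 - 5t - 6.
Check: g(4) = 214. ✓

g(t) = 5t^3 - 5t^2 - 5t - 6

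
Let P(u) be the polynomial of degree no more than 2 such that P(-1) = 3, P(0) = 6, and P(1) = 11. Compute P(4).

Using the Lagrange interpolation formula with nodes -1, 0, 1:
  L_0(u) = u(u - 1) / 2
  L_1(u) = (u + 1)(u - 1) / -1
  L_2(u) = (u + 1)u / 2
Then P(u) = 3·L_0(u) + 6·L_1(u) + 11·L_2(u).
Expanding and collecting terms gives P(u) = u^2 + 4u + 6.
Evaluating at u = 4: P(4) = 38.

38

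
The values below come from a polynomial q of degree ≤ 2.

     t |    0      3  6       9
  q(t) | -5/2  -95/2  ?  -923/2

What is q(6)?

The 3 known points determine the degree-2 polynomial uniquely.
Write q(t) = at^2 + bt + c. Substituting each data point gives a linear system:
  c = -5/2
  9a + 3b + c = -95/2
  81a + 9b + c = -923/2
Solving the system yields a = -6, b = 3, c = -5/2.
So q(t) = -6t² + 3t - 5/2.
Then q(6) = -401/2.

-401/2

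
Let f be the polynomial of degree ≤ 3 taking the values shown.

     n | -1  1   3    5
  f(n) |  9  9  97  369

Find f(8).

Using the Lagrange interpolation formula with nodes -1, 1, 3, 5:
  L_0(n) = (n - 1)(n - 3)(n - 5) / -48
  L_1(n) = (n + 1)(n - 3)(n - 5) / 16
  L_2(n) = (n + 1)(n - 1)(n - 5) / -16
  L_3(n) = (n + 1)(n - 1)(n - 3) / 48
Then f(n) = 9·L_0(n) + 9·L_1(n) + 97·L_2(n) + 369·L_3(n).
Expanding and collecting terms gives f(n) = 2n^3 + 5n^2 - 2n + 4.
Evaluating at n = 8: f(8) = 1332.

1332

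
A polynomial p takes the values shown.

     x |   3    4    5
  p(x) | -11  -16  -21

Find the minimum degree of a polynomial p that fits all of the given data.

Forward differences of the values at x = 3, 4, 5:
  p  : -11  -16  -21
  Δ  : -5  -5
  Δ^2: 0
The first differences are constant (-5) and nonzero, while all higher differences vanish, so the minimal degree is 1.

1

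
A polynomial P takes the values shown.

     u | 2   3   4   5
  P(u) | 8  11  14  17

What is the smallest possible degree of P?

1

Forward differences of the values at u = 2, 3, 4, 5:
  P  : 8  11  14  17
  Δ  : 3  3  3
  Δ^2: 0  0
  Δ^3: 0
The first differences are constant (3) and nonzero, while all higher differences vanish, so the minimal degree is 1.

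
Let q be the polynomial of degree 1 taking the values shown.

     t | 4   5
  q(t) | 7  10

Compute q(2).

1

Using the Lagrange interpolation formula with nodes 4, 5:
  L_0(t) = (t - 5) / -1
  L_1(t) = (t - 4) / 1
Then q(t) = 7·L_0(t) + 10·L_1(t).
Expanding and collecting terms gives q(t) = 3t - 5.
Evaluating at t = 2: q(2) = 1.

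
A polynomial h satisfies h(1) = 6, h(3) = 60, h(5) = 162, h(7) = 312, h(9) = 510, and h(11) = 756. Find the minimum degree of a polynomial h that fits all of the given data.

2

Forward differences of the values at n = 1, 3, 5, 7, 9, 11:
  h  : 6  60  162  312  510  756
  Δ  : 54  102  150  198  246
  Δ^2: 48  48  48  48
  Δ^3: 0  0  0
  Δ^4: 0  0
  Δ^5: 0
The second differences are constant (48) and nonzero, while all higher differences vanish, so the minimal degree is 2.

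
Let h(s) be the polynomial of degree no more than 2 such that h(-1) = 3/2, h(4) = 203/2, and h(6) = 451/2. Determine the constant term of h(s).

-5/2

Write h(s) = as^2 + bs + c. Substituting each data point gives a linear system:
  a - b + c = 3/2
  16a + 4b + c = 203/2
  36a + 6b + c = 451/2
Solving the system yields a = 6, b = 2, c = -5/2.
So h(s) = 6s^2 + 2s - 5/2.
The constant term is -5/2.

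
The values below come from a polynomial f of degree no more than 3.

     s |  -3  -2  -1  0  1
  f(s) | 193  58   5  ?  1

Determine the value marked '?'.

-2

On equispaced nodes a degree-3 polynomial has vanishing fourth forward difference, so
  f(-3) - 4·f(-2) + 6·f(-1) - 4·f(0) + f(1) = 0.
Substituting the known values and solving for f(0):
  -4·f(0) = 8
  f(0) = -2.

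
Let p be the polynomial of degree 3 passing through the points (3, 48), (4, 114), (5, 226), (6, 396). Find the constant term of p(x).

6

Write p(x) = ax^3 + bx^2 + cx + d. Substituting each data point gives a linear system:
  27a + 9b + 3c + d = 48
  64a + 16b + 4c + d = 114
  125a + 25b + 5c + d = 226
  216a + 36b + 6c + d = 396
Solving the system yields a = 2, b = -1, c = -1, d = 6.
So p(x) = 2x^3 - x^2 - x + 6.
The constant term is 6.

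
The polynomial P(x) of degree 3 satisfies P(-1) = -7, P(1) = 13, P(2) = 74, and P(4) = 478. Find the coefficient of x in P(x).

4

Write P(x) = ax^3 + bx^2 + cx + d. Substituting each data point gives a linear system:
  -a + b - c + d = -7
  a + b + c + d = 13
  8a + 4b + 2c + d = 74
  64a + 16b + 4c + d = 478
Solving the system yields a = 6, b = 5, c = 4, d = -2.
So P(x) = 6x^3 + 5x^2 + 4x - 2.
The coefficient of x is 4.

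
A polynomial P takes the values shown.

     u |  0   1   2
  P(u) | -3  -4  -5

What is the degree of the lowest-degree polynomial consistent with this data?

Forward differences of the values at u = 0, 1, 2:
  P  : -3  -4  -5
  Δ  : -1  -1
  Δ^2: 0
The first differences are constant (-1) and nonzero, while all higher differences vanish, so the minimal degree is 1.

1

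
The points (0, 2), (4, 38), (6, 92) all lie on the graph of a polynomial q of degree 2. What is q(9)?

Write q(t) = at^2 + bt + c. Substituting each data point gives a linear system:
  c = 2
  16a + 4b + c = 38
  36a + 6b + c = 92
Solving the system yields a = 3, b = -3, c = 2.
So q(t) = 3t^2 - 3t + 2.
Then q(9) = 218.

218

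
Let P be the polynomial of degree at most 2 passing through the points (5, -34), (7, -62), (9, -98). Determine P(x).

P(x) = -x^2 - 2x + 1

Write P(x) = ax^2 + bx + c. Substituting each data point gives a linear system:
  25a + 5b + c = -34
  49a + 7b + c = -62
  81a + 9b + c = -98
Solving the system yields a = -1, b = -2, c = 1.
So P(x) = -x^2 - 2x + 1.
Check: P(9) = -98. ✓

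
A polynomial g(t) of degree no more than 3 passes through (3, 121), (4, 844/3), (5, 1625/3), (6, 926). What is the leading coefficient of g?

Write g(t) = at^3 + bt^2 + ct + d. Substituting each data point gives a linear system:
  27a + 9b + 3c + d = 121
  64a + 16b + 4c + d = 844/3
  125a + 25b + 5c + d = 1625/3
  216a + 36b + 6c + d = 926
Solving the system yields a = 4, b = 2, c = -5/3, d = 0.
So g(t) = 4t^3 + 2t^2 - (5/3)t.
The leading coefficient is 4.

4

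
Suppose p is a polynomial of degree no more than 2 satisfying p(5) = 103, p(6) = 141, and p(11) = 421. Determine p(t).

p(t) = 3t^2 + 5t + 3

Write p(t) = at^2 + bt + c. Substituting each data point gives a linear system:
  25a + 5b + c = 103
  36a + 6b + c = 141
  121a + 11b + c = 421
Solving the system yields a = 3, b = 5, c = 3.
So p(t) = 3t^2 + 5t + 3.
Check: p(5) = 103. ✓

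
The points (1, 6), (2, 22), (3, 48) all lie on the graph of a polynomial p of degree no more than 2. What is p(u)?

Write p(u) = au^2 + bu + c. Substituting each data point gives a linear system:
  a + b + c = 6
  4a + 2b + c = 22
  9a + 3b + c = 48
Solving the system yields a = 5, b = 1, c = 0.
So p(u) = 5u^2 + u.
Check: p(2) = 22. ✓

p(u) = 5u^2 + u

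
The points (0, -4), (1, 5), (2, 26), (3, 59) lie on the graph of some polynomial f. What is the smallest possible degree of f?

2

Forward differences of the values at n = 0, 1, 2, 3:
  f  : -4  5  26  59
  Δ  : 9  21  33
  Δ^2: 12  12
  Δ^3: 0
The second differences are constant (12) and nonzero, while all higher differences vanish, so the minimal degree is 2.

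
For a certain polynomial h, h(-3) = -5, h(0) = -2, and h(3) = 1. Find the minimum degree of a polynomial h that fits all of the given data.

Forward differences of the values at x = -3, 0, 3:
  h  : -5  -2  1
  Δ  : 3  3
  Δ^2: 0
The first differences are constant (3) and nonzero, while all higher differences vanish, so the minimal degree is 1.

1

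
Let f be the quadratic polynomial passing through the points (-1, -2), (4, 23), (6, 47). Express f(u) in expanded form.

f(u) = u^2 + 2u - 1

Write f(u) = au^2 + bu + c. Substituting each data point gives a linear system:
  a - b + c = -2
  16a + 4b + c = 23
  36a + 6b + c = 47
Solving the system yields a = 1, b = 2, c = -1.
So f(u) = u^2 + 2u - 1.
Check: f(-1) = -2. ✓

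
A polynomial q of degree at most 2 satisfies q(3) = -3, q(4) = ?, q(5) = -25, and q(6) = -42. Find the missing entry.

-12

On equispaced nodes a degree-2 polynomial has vanishing third forward difference, so
  - q(3) + 3·q(4) - 3·q(5) + q(6) = 0.
Substituting the known values and solving for q(4):
  3·q(4) = -36
  q(4) = -12.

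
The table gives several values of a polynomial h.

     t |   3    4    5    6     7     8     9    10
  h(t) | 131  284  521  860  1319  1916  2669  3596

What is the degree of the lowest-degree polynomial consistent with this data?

Forward differences of the values at t = 3, 4, 5, 6, 7, 8, 9, 10:
  h  : 131  284  521  860  1319  1916  2669  3596
  Δ  : 153  237  339  459  597  753  927
  Δ^2: 84  102  120  138  156  174
  Δ^3: 18  18  18  18  18
  Δ^4: 0  0  0  0
  Δ^5: 0  0  0
  Δ^6: 0  0
  Δ^7: 0
The third differences are constant (18) and nonzero, while all higher differences vanish, so the minimal degree is 3.

3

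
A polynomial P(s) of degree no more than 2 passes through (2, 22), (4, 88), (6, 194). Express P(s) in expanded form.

Write P(s) = as^2 + bs + c. Substituting each data point gives a linear system:
  4a + 2b + c = 22
  16a + 4b + c = 88
  36a + 6b + c = 194
Solving the system yields a = 5, b = 3, c = -4.
So P(s) = 5s^2 + 3s - 4.
Check: P(4) = 88. ✓

P(s) = 5s^2 + 3s - 4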